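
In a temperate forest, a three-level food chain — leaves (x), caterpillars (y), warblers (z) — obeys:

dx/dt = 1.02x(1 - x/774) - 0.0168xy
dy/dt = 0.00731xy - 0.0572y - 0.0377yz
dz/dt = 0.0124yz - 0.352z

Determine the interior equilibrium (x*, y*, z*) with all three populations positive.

From dz/dt = 0: 0.0124y* = 0.352, so y* = 28.4.
From dx/dt = 0: 1.02(1 - x*/774) = 0.0168·28.4, giving x* = 774·(1 - 0.468) = 412.
From dy/dt = 0: 0.00731·412 - 0.0572 = 0.0377z*, so z* = 2.96/0.0377 = 78.4.

x* ≈ 412, y* ≈ 28.4, z* ≈ 78.4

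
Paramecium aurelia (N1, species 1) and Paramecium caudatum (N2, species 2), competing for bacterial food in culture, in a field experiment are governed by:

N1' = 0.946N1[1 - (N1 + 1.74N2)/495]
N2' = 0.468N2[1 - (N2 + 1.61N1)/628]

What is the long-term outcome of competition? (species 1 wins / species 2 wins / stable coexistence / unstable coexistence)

unstable coexistence (outcome depends on initial conditions)

Compare the nullcline intercepts: K1/α12 = 495/1.74 = 284 < K2 = 628; K2/α21 = 628/1.61 = 390 < K1 = 495.
Since both are reversed, neither can invade when rare; the interior point is a saddle.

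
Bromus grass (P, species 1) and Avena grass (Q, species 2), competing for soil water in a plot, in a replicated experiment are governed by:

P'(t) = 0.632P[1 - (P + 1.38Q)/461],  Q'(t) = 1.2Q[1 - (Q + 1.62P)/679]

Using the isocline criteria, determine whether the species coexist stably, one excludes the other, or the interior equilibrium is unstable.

unstable coexistence (outcome depends on initial conditions)

Compare the nullcline intercepts: K1/α12 = 461/1.38 = 334 < K2 = 679; K2/α21 = 679/1.62 = 419 < K1 = 461.
Since both are reversed, neither can invade when rare; the interior point is a saddle.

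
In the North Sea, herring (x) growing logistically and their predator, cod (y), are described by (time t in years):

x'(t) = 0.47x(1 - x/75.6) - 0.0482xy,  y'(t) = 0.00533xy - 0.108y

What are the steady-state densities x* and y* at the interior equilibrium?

From dy/dt = 0 with y > 0: 0.00533x* = 0.108, so x* = 20.3.
Substitute into dx/dt = 0: 0.47(1 - 20.3/75.6) = 0.0482y*.
The bracket is 0.732, giving y* = 0.344/0.0482 = 7.14.

x* ≈ 20.3, y* ≈ 7.14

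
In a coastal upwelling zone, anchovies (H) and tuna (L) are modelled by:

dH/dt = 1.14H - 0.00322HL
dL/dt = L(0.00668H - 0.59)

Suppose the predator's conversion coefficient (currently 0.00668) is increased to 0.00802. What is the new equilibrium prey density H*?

H* ≈ 73.6

At the interior fixed point, setting dL/dt = 0 with L > 0 fixes H* = (predator death rate)/(HL coefficient) — independent of the other coefficients.
With the change, H* = 0.59/0.00802 = 73.6; it falls from 88.3.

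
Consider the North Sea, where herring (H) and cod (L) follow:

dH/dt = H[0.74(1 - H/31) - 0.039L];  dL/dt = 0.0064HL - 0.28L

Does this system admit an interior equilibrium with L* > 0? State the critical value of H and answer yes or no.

The predator equation gives dL/dt > 0 only when H > 0.28/0.0064 = 43.8.
Without the predator, H → K = 31. Since 31 < 43.8, the predator cannot invade.

Threshold H = 43.8; K < 43.8, so no, the predator goes extinct.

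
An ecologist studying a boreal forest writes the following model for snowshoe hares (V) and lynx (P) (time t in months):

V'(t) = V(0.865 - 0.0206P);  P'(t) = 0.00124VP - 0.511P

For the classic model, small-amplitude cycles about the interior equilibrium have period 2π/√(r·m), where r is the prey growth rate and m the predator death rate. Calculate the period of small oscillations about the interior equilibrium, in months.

T ≈ 9.45 months

Here r = 0.865 and m = 0.511, so r·m = 0.442.
ω = √0.442 = 0.665 per month, hence T = 2π/ω ≈ 9.45 months.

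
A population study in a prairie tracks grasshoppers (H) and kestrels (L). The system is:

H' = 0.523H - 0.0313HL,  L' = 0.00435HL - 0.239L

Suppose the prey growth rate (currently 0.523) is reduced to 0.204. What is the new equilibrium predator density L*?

L* ≈ 6.52

At the interior fixed point, setting dH/dt = 0 with H > 0 fixes L* = (prey growth rate)/(HL coefficient) — independent of the other coefficients.
With the change, L* = 0.204/0.0313 = 6.52; it falls from 16.7.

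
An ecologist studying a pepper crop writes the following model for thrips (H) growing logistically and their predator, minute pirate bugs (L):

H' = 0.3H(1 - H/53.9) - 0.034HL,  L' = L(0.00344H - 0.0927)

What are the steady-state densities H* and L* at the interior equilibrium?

From dL/dt = 0 with L > 0: 0.00344H* = 0.0927, so H* = 26.9.
Substitute into dH/dt = 0: 0.3(1 - 26.9/53.9) = 0.034L*.
The bracket is 0.5, giving L* = 0.15/0.034 = 4.41.

H* ≈ 26.9, L* ≈ 4.41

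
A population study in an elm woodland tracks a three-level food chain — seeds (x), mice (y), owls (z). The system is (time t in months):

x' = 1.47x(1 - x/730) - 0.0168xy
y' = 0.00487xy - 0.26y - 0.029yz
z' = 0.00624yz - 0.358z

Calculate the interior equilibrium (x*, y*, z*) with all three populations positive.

x* ≈ 251, y* ≈ 57.4, z* ≈ 33.2

From dz/dt = 0: 0.00624y* = 0.358, so y* = 57.4.
From dx/dt = 0: 1.47(1 - x*/730) = 0.0168·57.4, giving x* = 730·(1 - 0.656) = 251.
From dy/dt = 0: 0.00487·251 - 0.26 = 0.029z*, so z* = 0.964/0.029 = 33.2.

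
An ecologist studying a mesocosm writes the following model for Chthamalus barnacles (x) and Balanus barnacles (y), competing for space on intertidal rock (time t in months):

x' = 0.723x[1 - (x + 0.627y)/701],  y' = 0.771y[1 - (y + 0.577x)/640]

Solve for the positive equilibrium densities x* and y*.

x* ≈ 470, y* ≈ 369

Setting both brackets to zero gives the nullclines x + 0.627y = 701 and 0.577x + y = 640.
Substituting y = 640 - 0.577x into the first: x(1 - 0.627·0.577) = 701 - 0.627·640.
So x* = 300/0.638 = 470, and then y* = 640 - 0.577·470 = 369.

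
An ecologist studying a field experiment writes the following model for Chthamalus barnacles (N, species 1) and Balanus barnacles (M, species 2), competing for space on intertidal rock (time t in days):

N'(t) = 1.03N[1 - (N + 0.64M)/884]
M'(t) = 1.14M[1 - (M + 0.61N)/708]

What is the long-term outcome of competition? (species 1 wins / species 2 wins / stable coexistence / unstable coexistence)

stable coexistence

Compare the nullcline intercepts: K1/α12 = 884/0.64 = 1380 > K2 = 708; K2/α21 = 708/0.61 = 1160 > K1 = 884.
Since both inequalities hold, each species can invade when rare, so the interior equilibrium is stable.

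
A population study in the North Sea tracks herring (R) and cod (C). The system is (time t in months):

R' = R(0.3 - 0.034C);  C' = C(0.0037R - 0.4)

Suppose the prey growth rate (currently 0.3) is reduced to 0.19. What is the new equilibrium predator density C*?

C* ≈ 5.59

At the interior fixed point, setting dR/dt = 0 with R > 0 fixes C* = (prey growth rate)/(RC coefficient) — independent of the other coefficients.
With the change, C* = 0.19/0.034 = 5.59; it falls from 8.82.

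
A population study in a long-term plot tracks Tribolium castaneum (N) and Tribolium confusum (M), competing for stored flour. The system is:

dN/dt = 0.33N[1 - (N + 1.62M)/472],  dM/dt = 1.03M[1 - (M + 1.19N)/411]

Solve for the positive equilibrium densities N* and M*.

Setting both brackets to zero gives the nullclines N + 1.62M = 472 and 1.19N + M = 411.
Substituting M = 411 - 1.19N into the first: N(1 - 1.62·1.19) = 472 - 1.62·411.
So N* = -194/-0.928 = 209, and then M* = 411 - 1.19·209 = 162.

N* ≈ 209, M* ≈ 162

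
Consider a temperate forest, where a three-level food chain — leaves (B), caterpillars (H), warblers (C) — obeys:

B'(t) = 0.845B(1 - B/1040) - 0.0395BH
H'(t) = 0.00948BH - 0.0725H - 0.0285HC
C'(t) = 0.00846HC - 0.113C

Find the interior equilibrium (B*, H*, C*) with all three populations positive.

From dC/dt = 0: 0.00846H* = 0.113, so H* = 13.4.
From dB/dt = 0: 0.845(1 - B*/1040) = 0.0395·13.4, giving B* = 1040·(1 - 0.624) = 391.
From dH/dt = 0: 0.00948·391 - 0.0725 = 0.0285C*, so C* = 3.63/0.0285 = 127.

B* ≈ 391, H* ≈ 13.4, C* ≈ 127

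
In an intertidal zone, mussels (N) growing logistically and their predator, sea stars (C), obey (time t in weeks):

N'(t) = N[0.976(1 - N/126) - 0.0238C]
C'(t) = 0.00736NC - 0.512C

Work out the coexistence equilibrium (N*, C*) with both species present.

N* ≈ 69.6, C* ≈ 18.4

From dC/dt = 0 with C > 0: 0.00736N* = 0.512, so N* = 69.6.
Substitute into dN/dt = 0: 0.976(1 - 69.6/126) = 0.0238C*.
The bracket is 0.448, giving C* = 0.437/0.0238 = 18.4.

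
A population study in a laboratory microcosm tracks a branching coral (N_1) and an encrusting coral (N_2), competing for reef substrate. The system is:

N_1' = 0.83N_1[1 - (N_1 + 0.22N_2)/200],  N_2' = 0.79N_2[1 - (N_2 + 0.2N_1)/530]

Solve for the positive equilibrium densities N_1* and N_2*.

N_1* ≈ 87.2, N_2* ≈ 513

Setting both brackets to zero gives the nullclines N_1 + 0.22N_2 = 200 and 0.2N_1 + N_2 = 530.
Substituting N_2 = 530 - 0.2N_1 into the first: N_1(1 - 0.22·0.2) = 200 - 0.22·530.
So N_1* = 83.4/0.956 = 87.2, and then N_2* = 530 - 0.2·87.2 = 513.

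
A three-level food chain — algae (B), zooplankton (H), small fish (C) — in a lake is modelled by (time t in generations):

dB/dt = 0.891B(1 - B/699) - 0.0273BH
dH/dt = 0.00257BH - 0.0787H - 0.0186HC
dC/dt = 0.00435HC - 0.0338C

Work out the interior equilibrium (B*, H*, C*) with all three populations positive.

B* ≈ 533, H* ≈ 7.77, C* ≈ 69.4

From dC/dt = 0: 0.00435H* = 0.0338, so H* = 7.77.
From dB/dt = 0: 0.891(1 - B*/699) = 0.0273·7.77, giving B* = 699·(1 - 0.238) = 533.
From dH/dt = 0: 0.00257·533 - 0.0787 = 0.0186C*, so C* = 1.29/0.0186 = 69.4.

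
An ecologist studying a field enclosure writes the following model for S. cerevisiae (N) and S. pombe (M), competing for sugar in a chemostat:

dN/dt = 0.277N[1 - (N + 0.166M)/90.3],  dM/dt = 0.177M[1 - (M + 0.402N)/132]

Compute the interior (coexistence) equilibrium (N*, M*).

N* ≈ 73.3, M* ≈ 103

Setting both brackets to zero gives the nullclines N + 0.166M = 90.3 and 0.402N + M = 132.
Substituting M = 132 - 0.402N into the first: N(1 - 0.166·0.402) = 90.3 - 0.166·132.
So N* = 68.4/0.933 = 73.3, and then M* = 132 - 0.402·73.3 = 103.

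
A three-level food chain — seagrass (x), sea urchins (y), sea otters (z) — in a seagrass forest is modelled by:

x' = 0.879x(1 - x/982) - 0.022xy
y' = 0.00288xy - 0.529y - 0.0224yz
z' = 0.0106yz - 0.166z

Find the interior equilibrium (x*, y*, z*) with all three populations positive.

From dz/dt = 0: 0.0106y* = 0.166, so y* = 15.7.
From dx/dt = 0: 0.879(1 - x*/982) = 0.022·15.7, giving x* = 982·(1 - 0.392) = 597.
From dy/dt = 0: 0.00288·597 - 0.529 = 0.0224z*, so z* = 1.19/0.0224 = 53.2.

x* ≈ 597, y* ≈ 15.7, z* ≈ 53.2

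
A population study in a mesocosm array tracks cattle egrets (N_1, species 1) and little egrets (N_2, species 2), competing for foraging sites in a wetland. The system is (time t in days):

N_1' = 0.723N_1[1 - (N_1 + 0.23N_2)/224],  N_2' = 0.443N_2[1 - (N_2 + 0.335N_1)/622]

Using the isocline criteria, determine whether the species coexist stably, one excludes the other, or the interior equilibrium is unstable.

Compare the nullcline intercepts: K1/α12 = 224/0.23 = 974 > K2 = 622; K2/α21 = 622/0.335 = 1860 > K1 = 224.
Since both inequalities hold, each species can invade when rare, so the interior equilibrium is stable.

stable coexistence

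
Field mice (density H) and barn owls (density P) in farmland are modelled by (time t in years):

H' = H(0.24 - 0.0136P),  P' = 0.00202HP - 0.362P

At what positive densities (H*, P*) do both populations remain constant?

Set dP/dt = 0 with P > 0: 0.00202H - 0.362 = 0, so H* = 0.362/0.00202 = 179.
Set dH/dt = 0 with H > 0: 0.24 - 0.0136P = 0, so P* = 0.24/0.0136 = 17.6.

H* ≈ 179, P* ≈ 17.6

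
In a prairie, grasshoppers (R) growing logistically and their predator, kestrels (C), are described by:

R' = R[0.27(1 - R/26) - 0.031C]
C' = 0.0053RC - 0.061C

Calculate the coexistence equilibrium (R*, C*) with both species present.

R* ≈ 11.5, C* ≈ 4.85

From dC/dt = 0 with C > 0: 0.0053R* = 0.061, so R* = 11.5.
Substitute into dR/dt = 0: 0.27(1 - 11.5/26) = 0.031C*.
The bracket is 0.557, giving C* = 0.15/0.031 = 4.85.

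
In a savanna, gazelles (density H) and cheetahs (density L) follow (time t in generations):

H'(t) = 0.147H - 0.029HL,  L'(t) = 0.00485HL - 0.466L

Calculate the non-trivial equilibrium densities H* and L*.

H* ≈ 96.1, L* ≈ 5.07

Set dL/dt = 0 with L > 0: 0.00485H - 0.466 = 0, so H* = 0.466/0.00485 = 96.1.
Set dH/dt = 0 with H > 0: 0.147 - 0.029L = 0, so L* = 0.147/0.029 = 5.07.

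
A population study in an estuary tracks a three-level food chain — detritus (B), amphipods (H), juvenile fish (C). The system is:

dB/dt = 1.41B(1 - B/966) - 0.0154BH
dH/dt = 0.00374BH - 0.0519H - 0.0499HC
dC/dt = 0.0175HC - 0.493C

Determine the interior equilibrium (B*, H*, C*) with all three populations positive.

From dC/dt = 0: 0.0175H* = 0.493, so H* = 28.2.
From dB/dt = 0: 1.41(1 - B*/966) = 0.0154·28.2, giving B* = 966·(1 - 0.308) = 669.
From dH/dt = 0: 0.00374·669 - 0.0519 = 0.0499C*, so C* = 2.45/0.0499 = 49.1.

B* ≈ 669, H* ≈ 28.2, C* ≈ 49.1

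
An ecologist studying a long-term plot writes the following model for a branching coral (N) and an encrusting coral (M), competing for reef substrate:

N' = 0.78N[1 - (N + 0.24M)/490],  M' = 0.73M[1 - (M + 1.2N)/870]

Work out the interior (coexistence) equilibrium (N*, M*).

Setting both brackets to zero gives the nullclines N + 0.24M = 490 and 1.2N + M = 870.
Substituting M = 870 - 1.2N into the first: N(1 - 0.24·1.2) = 490 - 0.24·870.
So N* = 281/0.712 = 395, and then M* = 870 - 1.2·395 = 396.

N* ≈ 395, M* ≈ 396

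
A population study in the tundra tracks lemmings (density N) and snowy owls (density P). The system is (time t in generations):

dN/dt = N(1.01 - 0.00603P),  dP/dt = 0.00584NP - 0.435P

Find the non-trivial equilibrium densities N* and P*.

N* ≈ 74.5, P* ≈ 167

Set dP/dt = 0 with P > 0: 0.00584N - 0.435 = 0, so N* = 0.435/0.00584 = 74.5.
Set dN/dt = 0 with N > 0: 1.01 - 0.00603P = 0, so P* = 1.01/0.00603 = 167.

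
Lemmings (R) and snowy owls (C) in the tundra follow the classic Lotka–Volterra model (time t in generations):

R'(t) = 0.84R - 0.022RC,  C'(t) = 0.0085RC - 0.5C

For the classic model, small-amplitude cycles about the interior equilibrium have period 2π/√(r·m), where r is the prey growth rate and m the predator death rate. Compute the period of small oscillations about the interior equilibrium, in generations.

Here r = 0.84 and m = 0.5, so r·m = 0.42.
ω = √0.42 = 0.648 per generation, hence T = 2π/ω ≈ 9.7 generations.

T ≈ 9.7 generations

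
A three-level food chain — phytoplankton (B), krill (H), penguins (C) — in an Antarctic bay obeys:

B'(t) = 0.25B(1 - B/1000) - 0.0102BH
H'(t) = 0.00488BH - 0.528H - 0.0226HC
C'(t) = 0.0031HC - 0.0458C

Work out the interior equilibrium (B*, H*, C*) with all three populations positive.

B* ≈ 397, H* ≈ 14.8, C* ≈ 62.4

From dC/dt = 0: 0.0031H* = 0.0458, so H* = 14.8.
From dB/dt = 0: 0.25(1 - B*/1000) = 0.0102·14.8, giving B* = 1000·(1 - 0.603) = 397.
From dH/dt = 0: 0.00488·397 - 0.528 = 0.0226C*, so C* = 1.41/0.0226 = 62.4.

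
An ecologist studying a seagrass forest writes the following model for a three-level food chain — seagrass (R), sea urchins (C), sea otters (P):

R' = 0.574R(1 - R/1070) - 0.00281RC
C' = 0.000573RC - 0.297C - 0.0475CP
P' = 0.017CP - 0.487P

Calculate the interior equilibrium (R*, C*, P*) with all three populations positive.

R* ≈ 920, C* ≈ 28.6, P* ≈ 4.84

From dP/dt = 0: 0.017C* = 0.487, so C* = 28.6.
From dR/dt = 0: 0.574(1 - R*/1070) = 0.00281·28.6, giving R* = 1070·(1 - 0.14) = 920.
From dC/dt = 0: 0.000573·920 - 0.297 = 0.0475P*, so P* = 0.23/0.0475 = 4.84.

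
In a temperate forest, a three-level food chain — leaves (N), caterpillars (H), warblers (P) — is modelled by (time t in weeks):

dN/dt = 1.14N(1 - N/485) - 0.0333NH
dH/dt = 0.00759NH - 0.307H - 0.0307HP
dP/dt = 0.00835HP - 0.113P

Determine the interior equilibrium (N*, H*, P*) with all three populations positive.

From dP/dt = 0: 0.00835H* = 0.113, so H* = 13.5.
From dN/dt = 0: 1.14(1 - N*/485) = 0.0333·13.5, giving N* = 485·(1 - 0.395) = 293.
From dH/dt = 0: 0.00759·293 - 0.307 = 0.0307P*, so P* = 1.92/0.0307 = 62.5.

N* ≈ 293, H* ≈ 13.5, P* ≈ 62.5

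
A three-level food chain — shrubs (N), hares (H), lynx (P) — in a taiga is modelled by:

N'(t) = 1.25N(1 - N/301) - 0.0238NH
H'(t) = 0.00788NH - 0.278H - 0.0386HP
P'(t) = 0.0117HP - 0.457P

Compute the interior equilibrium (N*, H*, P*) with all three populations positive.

N* ≈ 77.1, H* ≈ 39.1, P* ≈ 8.55

From dP/dt = 0: 0.0117H* = 0.457, so H* = 39.1.
From dN/dt = 0: 1.25(1 - N*/301) = 0.0238·39.1, giving N* = 301·(1 - 0.744) = 77.1.
From dH/dt = 0: 0.00788·77.1 - 0.278 = 0.0386P*, so P* = 0.33/0.0386 = 8.55.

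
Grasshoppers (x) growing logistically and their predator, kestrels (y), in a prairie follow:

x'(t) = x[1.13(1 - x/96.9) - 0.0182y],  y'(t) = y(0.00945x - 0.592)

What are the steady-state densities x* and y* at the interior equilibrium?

From dy/dt = 0 with y > 0: 0.00945x* = 0.592, so x* = 62.6.
Substitute into dx/dt = 0: 1.13(1 - 62.6/96.9) = 0.0182y*.
The bracket is 0.354, giving y* = 0.399/0.0182 = 21.9.

x* ≈ 62.6, y* ≈ 21.9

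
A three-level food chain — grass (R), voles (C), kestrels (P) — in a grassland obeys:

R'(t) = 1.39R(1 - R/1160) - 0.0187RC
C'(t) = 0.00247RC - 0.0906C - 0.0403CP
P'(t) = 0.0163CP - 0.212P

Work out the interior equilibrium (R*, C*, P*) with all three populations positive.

R* ≈ 957, C* ≈ 13, P* ≈ 56.4

From dP/dt = 0: 0.0163C* = 0.212, so C* = 13.
From dR/dt = 0: 1.39(1 - R*/1160) = 0.0187·13, giving R* = 1160·(1 - 0.175) = 957.
From dC/dt = 0: 0.00247·957 - 0.0906 = 0.0403P*, so P* = 2.27/0.0403 = 56.4.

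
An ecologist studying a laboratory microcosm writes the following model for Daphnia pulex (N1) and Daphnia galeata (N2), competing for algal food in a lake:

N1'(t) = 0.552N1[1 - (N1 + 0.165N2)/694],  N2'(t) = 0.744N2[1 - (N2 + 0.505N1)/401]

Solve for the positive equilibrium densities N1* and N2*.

Setting both brackets to zero gives the nullclines N1 + 0.165N2 = 694 and 0.505N1 + N2 = 401.
Substituting N2 = 401 - 0.505N1 into the first: N1(1 - 0.165·0.505) = 694 - 0.165·401.
So N1* = 628/0.917 = 685, and then N2* = 401 - 0.505·685 = 55.1.

N1* ≈ 685, N2* ≈ 55.1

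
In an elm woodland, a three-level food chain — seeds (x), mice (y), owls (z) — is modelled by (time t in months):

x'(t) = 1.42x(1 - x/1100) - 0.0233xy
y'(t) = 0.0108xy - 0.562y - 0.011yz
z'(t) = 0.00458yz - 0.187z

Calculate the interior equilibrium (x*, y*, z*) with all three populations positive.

From dz/dt = 0: 0.00458y* = 0.187, so y* = 40.8.
From dx/dt = 0: 1.42(1 - x*/1100) = 0.0233·40.8, giving x* = 1100·(1 - 0.67) = 363.
From dy/dt = 0: 0.0108·363 - 0.562 = 0.011z*, so z* = 3.36/0.011 = 305.

x* ≈ 363, y* ≈ 40.8, z* ≈ 305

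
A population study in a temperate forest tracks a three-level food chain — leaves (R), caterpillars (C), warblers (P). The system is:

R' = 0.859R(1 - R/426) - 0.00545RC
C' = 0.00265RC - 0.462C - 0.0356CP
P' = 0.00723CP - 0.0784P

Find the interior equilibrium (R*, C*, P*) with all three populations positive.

From dP/dt = 0: 0.00723C* = 0.0784, so C* = 10.8.
From dR/dt = 0: 0.859(1 - R*/426) = 0.00545·10.8, giving R* = 426·(1 - 0.0688) = 397.
From dC/dt = 0: 0.00265·397 - 0.462 = 0.0356P*, so P* = 0.589/0.0356 = 16.6.

R* ≈ 397, C* ≈ 10.8, P* ≈ 16.6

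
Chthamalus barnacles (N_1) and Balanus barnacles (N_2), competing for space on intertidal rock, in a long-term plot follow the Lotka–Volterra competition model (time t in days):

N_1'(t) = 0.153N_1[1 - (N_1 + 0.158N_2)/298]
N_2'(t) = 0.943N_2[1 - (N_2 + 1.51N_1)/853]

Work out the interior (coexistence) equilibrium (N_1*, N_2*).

Setting both brackets to zero gives the nullclines N_1 + 0.158N_2 = 298 and 1.51N_1 + N_2 = 853.
Substituting N_2 = 853 - 1.51N_1 into the first: N_1(1 - 0.158·1.51) = 298 - 0.158·853.
So N_1* = 163/0.761 = 214, and then N_2* = 853 - 1.51·214 = 529.

N_1* ≈ 214, N_2* ≈ 529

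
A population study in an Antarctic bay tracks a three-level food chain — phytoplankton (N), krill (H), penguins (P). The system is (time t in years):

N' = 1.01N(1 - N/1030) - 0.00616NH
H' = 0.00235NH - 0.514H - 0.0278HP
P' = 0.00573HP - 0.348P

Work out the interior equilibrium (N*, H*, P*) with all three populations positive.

From dP/dt = 0: 0.00573H* = 0.348, so H* = 60.7.
From dN/dt = 0: 1.01(1 - N*/1030) = 0.00616·60.7, giving N* = 1030·(1 - 0.37) = 648.
From dH/dt = 0: 0.00235·648 - 0.514 = 0.0278P*, so P* = 1.01/0.0278 = 36.3.

N* ≈ 648, H* ≈ 60.7, P* ≈ 36.3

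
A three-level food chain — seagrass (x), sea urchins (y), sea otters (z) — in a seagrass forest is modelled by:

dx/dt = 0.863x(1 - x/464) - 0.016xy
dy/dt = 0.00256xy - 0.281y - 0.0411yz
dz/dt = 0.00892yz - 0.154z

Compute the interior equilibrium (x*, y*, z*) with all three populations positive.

x* ≈ 315, y* ≈ 17.3, z* ≈ 12.8

From dz/dt = 0: 0.00892y* = 0.154, so y* = 17.3.
From dx/dt = 0: 0.863(1 - x*/464) = 0.016·17.3, giving x* = 464·(1 - 0.32) = 315.
From dy/dt = 0: 0.00256·315 - 0.281 = 0.0411z*, so z* = 0.527/0.0411 = 12.8.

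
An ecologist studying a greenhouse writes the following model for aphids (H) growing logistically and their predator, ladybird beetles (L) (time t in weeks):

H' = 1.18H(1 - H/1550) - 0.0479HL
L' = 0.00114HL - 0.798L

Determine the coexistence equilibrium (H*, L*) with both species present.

H* ≈ 700, L* ≈ 13.5

From dL/dt = 0 with L > 0: 0.00114H* = 0.798, so H* = 700.
Substitute into dH/dt = 0: 1.18(1 - 700/1550) = 0.0479L*.
The bracket is 0.548, giving L* = 0.647/0.0479 = 13.5.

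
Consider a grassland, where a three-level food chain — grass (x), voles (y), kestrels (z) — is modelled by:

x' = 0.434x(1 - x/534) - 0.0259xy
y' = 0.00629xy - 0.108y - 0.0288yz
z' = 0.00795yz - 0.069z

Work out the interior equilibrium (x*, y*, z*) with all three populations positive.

From dz/dt = 0: 0.00795y* = 0.069, so y* = 8.68.
From dx/dt = 0: 0.434(1 - x*/534) = 0.0259·8.68, giving x* = 534·(1 - 0.518) = 257.
From dy/dt = 0: 0.00629·257 - 0.108 = 0.0288z*, so z* = 1.51/0.0288 = 52.5.

x* ≈ 257, y* ≈ 8.68, z* ≈ 52.5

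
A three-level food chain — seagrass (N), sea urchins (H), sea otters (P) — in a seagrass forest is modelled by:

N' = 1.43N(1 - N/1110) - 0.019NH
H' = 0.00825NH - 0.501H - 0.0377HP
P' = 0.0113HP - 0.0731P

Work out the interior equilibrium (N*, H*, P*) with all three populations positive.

N* ≈ 1010, H* ≈ 6.47, P* ≈ 209

From dP/dt = 0: 0.0113H* = 0.0731, so H* = 6.47.
From dN/dt = 0: 1.43(1 - N*/1110) = 0.019·6.47, giving N* = 1110·(1 - 0.086) = 1010.
From dH/dt = 0: 0.00825·1010 - 0.501 = 0.0377P*, so P* = 7.87/0.0377 = 209.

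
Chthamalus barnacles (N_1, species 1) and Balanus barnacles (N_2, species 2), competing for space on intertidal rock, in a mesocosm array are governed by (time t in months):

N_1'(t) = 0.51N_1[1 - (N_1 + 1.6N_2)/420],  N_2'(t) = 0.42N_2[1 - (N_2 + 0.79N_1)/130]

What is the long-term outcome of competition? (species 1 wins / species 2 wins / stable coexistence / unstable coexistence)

species 1 excludes species 2

Compare the nullcline intercepts: K1/α12 = 420/1.6 = 262 > K2 = 130; K2/α21 = 130/0.79 = 165 < K1 = 420.
Since the inequalities point opposite ways, species 1 can invade but species 2 cannot.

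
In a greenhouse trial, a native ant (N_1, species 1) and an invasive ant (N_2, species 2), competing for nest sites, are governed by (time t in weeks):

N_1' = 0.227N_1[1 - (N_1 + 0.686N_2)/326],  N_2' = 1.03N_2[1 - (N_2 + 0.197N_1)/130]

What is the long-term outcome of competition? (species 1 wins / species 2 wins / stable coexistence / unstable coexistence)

stable coexistence

Compare the nullcline intercepts: K1/α12 = 326/0.686 = 475 > K2 = 130; K2/α21 = 130/0.197 = 660 > K1 = 326.
Since both inequalities hold, each species can invade when rare, so the interior equilibrium is stable.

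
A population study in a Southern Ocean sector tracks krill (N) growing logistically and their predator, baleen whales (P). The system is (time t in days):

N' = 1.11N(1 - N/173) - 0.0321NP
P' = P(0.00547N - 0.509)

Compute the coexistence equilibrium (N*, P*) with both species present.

N* ≈ 93.1, P* ≈ 16

From dP/dt = 0 with P > 0: 0.00547N* = 0.509, so N* = 93.1.
Substitute into dN/dt = 0: 1.11(1 - 93.1/173) = 0.0321P*.
The bracket is 0.462, giving P* = 0.513/0.0321 = 16.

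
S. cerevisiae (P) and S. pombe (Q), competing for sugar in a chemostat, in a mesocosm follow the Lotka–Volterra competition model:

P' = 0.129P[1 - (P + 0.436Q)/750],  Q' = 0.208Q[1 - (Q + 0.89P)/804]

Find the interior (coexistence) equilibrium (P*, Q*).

Setting both brackets to zero gives the nullclines P + 0.436Q = 750 and 0.89P + Q = 804.
Substituting Q = 804 - 0.89P into the first: P(1 - 0.436·0.89) = 750 - 0.436·804.
So P* = 399/0.612 = 653, and then Q* = 804 - 0.89·653 = 223.

P* ≈ 653, Q* ≈ 223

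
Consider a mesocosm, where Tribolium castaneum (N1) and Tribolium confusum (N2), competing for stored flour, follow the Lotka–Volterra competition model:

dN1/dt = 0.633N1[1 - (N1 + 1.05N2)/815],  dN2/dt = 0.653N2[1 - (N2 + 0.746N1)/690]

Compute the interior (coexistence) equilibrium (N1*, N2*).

Setting both brackets to zero gives the nullclines N1 + 1.05N2 = 815 and 0.746N1 + N2 = 690.
Substituting N2 = 690 - 0.746N1 into the first: N1(1 - 1.05·0.746) = 815 - 1.05·690.
So N1* = 90.5/0.217 = 418, and then N2* = 690 - 0.746·418 = 378.

N1* ≈ 418, N2* ≈ 378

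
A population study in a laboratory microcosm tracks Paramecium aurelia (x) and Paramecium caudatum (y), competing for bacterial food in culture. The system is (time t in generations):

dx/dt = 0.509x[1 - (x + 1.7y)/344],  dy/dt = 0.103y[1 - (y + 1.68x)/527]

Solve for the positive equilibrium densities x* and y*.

Setting both brackets to zero gives the nullclines x + 1.7y = 344 and 1.68x + y = 527.
Substituting y = 527 - 1.68x into the first: x(1 - 1.7·1.68) = 344 - 1.7·527.
So x* = -552/-1.86 = 297, and then y* = 527 - 1.68·297 = 27.4.

x* ≈ 297, y* ≈ 27.4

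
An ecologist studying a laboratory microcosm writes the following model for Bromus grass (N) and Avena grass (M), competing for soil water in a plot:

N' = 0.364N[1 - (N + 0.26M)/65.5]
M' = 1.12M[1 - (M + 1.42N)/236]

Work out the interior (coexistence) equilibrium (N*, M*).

Setting both brackets to zero gives the nullclines N + 0.26M = 65.5 and 1.42N + M = 236.
Substituting M = 236 - 1.42N into the first: N(1 - 0.26·1.42) = 65.5 - 0.26·236.
So N* = 4.14/0.631 = 6.56, and then M* = 236 - 1.42·6.56 = 227.

N* ≈ 6.56, M* ≈ 227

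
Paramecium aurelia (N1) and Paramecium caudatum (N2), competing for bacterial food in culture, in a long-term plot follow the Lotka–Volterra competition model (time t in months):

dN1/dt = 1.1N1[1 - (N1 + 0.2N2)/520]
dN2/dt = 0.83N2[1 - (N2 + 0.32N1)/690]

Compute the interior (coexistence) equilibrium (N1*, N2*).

Setting both brackets to zero gives the nullclines N1 + 0.2N2 = 520 and 0.32N1 + N2 = 690.
Substituting N2 = 690 - 0.32N1 into the first: N1(1 - 0.2·0.32) = 520 - 0.2·690.
So N1* = 382/0.936 = 408, and then N2* = 690 - 0.32·408 = 559.

N1* ≈ 408, N2* ≈ 559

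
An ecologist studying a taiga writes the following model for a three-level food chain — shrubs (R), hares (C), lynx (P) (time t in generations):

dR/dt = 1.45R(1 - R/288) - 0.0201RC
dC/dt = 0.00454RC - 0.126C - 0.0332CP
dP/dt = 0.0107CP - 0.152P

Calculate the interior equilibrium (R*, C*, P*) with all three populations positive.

From dP/dt = 0: 0.0107C* = 0.152, so C* = 14.2.
From dR/dt = 0: 1.45(1 - R*/288) = 0.0201·14.2, giving R* = 288·(1 - 0.197) = 231.
From dC/dt = 0: 0.00454·231 - 0.126 = 0.0332P*, so P* = 0.924/0.0332 = 27.8.

R* ≈ 231, C* ≈ 14.2, P* ≈ 27.8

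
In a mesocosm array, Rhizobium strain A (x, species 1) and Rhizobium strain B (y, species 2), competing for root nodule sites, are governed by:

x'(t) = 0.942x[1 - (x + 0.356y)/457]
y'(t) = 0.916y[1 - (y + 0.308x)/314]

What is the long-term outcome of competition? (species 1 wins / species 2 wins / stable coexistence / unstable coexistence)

Compare the nullcline intercepts: K1/α12 = 457/0.356 = 1280 > K2 = 314; K2/α21 = 314/0.308 = 1020 > K1 = 457.
Since both inequalities hold, each species can invade when rare, so the interior equilibrium is stable.

stable coexistence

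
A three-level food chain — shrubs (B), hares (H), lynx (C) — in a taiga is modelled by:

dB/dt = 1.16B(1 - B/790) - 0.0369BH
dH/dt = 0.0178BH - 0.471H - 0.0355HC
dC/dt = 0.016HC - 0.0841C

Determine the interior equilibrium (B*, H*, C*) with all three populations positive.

B* ≈ 658, H* ≈ 5.26, C* ≈ 317

From dC/dt = 0: 0.016H* = 0.0841, so H* = 5.26.
From dB/dt = 0: 1.16(1 - B*/790) = 0.0369·5.26, giving B* = 790·(1 - 0.167) = 658.
From dH/dt = 0: 0.0178·658 - 0.471 = 0.0355C*, so C* = 11.2/0.0355 = 317.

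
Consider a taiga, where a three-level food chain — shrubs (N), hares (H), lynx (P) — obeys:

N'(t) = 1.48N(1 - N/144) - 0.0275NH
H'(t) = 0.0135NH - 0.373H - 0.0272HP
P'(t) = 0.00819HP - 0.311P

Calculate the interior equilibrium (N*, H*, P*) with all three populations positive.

From dP/dt = 0: 0.00819H* = 0.311, so H* = 38.
From dN/dt = 0: 1.48(1 - N*/144) = 0.0275·38, giving N* = 144·(1 - 0.706) = 42.4.
From dH/dt = 0: 0.0135·42.4 - 0.373 = 0.0272P*, so P* = 0.199/0.0272 = 7.33.

N* ≈ 42.4, H* ≈ 38, P* ≈ 7.33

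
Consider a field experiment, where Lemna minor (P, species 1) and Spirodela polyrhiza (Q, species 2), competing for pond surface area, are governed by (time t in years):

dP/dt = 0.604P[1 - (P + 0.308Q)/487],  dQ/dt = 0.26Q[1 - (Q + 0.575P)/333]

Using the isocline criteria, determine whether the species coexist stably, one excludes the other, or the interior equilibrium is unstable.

Compare the nullcline intercepts: K1/α12 = 487/0.308 = 1580 > K2 = 333; K2/α21 = 333/0.575 = 579 > K1 = 487.
Since both inequalities hold, each species can invade when rare, so the interior equilibrium is stable.

stable coexistence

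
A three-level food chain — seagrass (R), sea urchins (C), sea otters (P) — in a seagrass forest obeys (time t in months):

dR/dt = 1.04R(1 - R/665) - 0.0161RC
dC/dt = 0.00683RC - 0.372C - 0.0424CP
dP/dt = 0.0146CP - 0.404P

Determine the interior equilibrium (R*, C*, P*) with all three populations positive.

From dP/dt = 0: 0.0146C* = 0.404, so C* = 27.7.
From dR/dt = 0: 1.04(1 - R*/665) = 0.0161·27.7, giving R* = 665·(1 - 0.428) = 380.
From dC/dt = 0: 0.00683·380 - 0.372 = 0.0424P*, so P* = 2.22/0.0424 = 52.5.

R* ≈ 380, C* ≈ 27.7, P* ≈ 52.5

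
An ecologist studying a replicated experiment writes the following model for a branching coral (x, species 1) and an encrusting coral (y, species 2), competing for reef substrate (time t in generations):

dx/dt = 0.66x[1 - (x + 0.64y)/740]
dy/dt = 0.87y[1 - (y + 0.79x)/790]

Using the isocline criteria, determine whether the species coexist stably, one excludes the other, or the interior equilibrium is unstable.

stable coexistence

Compare the nullcline intercepts: K1/α12 = 740/0.64 = 1160 > K2 = 790; K2/α21 = 790/0.79 = 1000 > K1 = 740.
Since both inequalities hold, each species can invade when rare, so the interior equilibrium is stable.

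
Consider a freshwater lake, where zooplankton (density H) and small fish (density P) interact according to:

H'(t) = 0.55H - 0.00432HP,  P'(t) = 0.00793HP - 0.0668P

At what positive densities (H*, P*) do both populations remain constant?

H* ≈ 8.42, P* ≈ 127

Set dP/dt = 0 with P > 0: 0.00793H - 0.0668 = 0, so H* = 0.0668/0.00793 = 8.42.
Set dH/dt = 0 with H > 0: 0.55 - 0.00432P = 0, so P* = 0.55/0.00432 = 127.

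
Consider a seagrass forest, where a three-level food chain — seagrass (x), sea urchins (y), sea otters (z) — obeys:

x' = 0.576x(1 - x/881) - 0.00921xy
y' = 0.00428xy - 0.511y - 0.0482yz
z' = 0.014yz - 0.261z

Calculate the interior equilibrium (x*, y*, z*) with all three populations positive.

From dz/dt = 0: 0.014y* = 0.261, so y* = 18.6.
From dx/dt = 0: 0.576(1 - x*/881) = 0.00921·18.6, giving x* = 881·(1 - 0.298) = 618.
From dy/dt = 0: 0.00428·618 - 0.511 = 0.0482z*, so z* = 2.14/0.0482 = 44.3.

x* ≈ 618, y* ≈ 18.6, z* ≈ 44.3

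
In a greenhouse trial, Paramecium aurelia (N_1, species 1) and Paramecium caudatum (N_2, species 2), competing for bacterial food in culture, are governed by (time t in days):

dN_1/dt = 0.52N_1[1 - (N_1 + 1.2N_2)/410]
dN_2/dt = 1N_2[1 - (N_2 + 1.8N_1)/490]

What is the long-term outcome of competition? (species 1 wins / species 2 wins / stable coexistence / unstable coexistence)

Compare the nullcline intercepts: K1/α12 = 410/1.2 = 342 < K2 = 490; K2/α21 = 490/1.8 = 272 < K1 = 410.
Since both are reversed, neither can invade when rare; the interior point is a saddle.

unstable coexistence (outcome depends on initial conditions)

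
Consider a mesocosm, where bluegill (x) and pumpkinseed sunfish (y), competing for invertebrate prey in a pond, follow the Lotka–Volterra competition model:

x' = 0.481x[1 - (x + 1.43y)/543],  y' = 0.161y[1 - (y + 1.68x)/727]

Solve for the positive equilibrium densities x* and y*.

x* ≈ 354, y* ≈ 132

Setting both brackets to zero gives the nullclines x + 1.43y = 543 and 1.68x + y = 727.
Substituting y = 727 - 1.68x into the first: x(1 - 1.43·1.68) = 543 - 1.43·727.
So x* = -497/-1.4 = 354, and then y* = 727 - 1.68·354 = 132.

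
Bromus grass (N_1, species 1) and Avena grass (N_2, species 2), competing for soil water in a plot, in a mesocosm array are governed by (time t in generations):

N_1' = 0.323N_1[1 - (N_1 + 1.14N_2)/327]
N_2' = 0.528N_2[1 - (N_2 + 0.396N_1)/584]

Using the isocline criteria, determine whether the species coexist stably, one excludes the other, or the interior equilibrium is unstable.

species 2 excludes species 1

Compare the nullcline intercepts: K1/α12 = 327/1.14 = 287 < K2 = 584; K2/α21 = 584/0.396 = 1470 > K1 = 327.
Since the inequalities point opposite ways, species 2 can invade but species 1 cannot.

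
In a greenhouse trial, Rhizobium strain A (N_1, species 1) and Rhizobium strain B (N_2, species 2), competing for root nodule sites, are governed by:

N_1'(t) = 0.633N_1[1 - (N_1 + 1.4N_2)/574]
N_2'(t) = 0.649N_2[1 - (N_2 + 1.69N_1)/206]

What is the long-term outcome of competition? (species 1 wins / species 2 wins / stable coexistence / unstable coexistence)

species 1 excludes species 2

Compare the nullcline intercepts: K1/α12 = 574/1.4 = 410 > K2 = 206; K2/α21 = 206/1.69 = 122 < K1 = 574.
Since the inequalities point opposite ways, species 1 can invade but species 2 cannot.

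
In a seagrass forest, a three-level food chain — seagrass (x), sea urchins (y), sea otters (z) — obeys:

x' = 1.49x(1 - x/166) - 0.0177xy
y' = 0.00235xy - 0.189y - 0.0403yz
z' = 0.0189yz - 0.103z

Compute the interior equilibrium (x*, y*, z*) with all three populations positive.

x* ≈ 155, y* ≈ 5.45, z* ≈ 4.36

From dz/dt = 0: 0.0189y* = 0.103, so y* = 5.45.
From dx/dt = 0: 1.49(1 - x*/166) = 0.0177·5.45, giving x* = 166·(1 - 0.0647) = 155.
From dy/dt = 0: 0.00235·155 - 0.189 = 0.0403z*, so z* = 0.176/0.0403 = 4.36.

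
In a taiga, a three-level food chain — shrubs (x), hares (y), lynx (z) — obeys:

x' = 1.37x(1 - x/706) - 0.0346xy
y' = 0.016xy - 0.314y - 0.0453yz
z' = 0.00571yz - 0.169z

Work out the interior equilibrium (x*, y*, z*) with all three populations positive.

From dz/dt = 0: 0.00571y* = 0.169, so y* = 29.6.
From dx/dt = 0: 1.37(1 - x*/706) = 0.0346·29.6, giving x* = 706·(1 - 0.747) = 178.
From dy/dt = 0: 0.016·178 - 0.314 = 0.0453z*, so z* = 2.54/0.0453 = 56.

x* ≈ 178, y* ≈ 29.6, z* ≈ 56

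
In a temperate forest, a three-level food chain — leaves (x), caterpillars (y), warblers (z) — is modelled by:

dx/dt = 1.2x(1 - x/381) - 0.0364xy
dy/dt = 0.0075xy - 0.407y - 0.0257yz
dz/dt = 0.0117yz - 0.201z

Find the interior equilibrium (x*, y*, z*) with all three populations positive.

x* ≈ 182, y* ≈ 17.2, z* ≈ 37.4

From dz/dt = 0: 0.0117y* = 0.201, so y* = 17.2.
From dx/dt = 0: 1.2(1 - x*/381) = 0.0364·17.2, giving x* = 381·(1 - 0.521) = 182.
From dy/dt = 0: 0.0075·182 - 0.407 = 0.0257z*, so z* = 0.961/0.0257 = 37.4.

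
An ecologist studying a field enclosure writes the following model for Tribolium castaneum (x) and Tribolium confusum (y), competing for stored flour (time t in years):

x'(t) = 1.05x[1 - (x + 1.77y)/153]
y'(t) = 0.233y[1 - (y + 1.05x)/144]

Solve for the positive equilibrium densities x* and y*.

Setting both brackets to zero gives the nullclines x + 1.77y = 153 and 1.05x + y = 144.
Substituting y = 144 - 1.05x into the first: x(1 - 1.77·1.05) = 153 - 1.77·144.
So x* = -102/-0.859 = 119, and then y* = 144 - 1.05·119 = 19.4.

x* ≈ 119, y* ≈ 19.4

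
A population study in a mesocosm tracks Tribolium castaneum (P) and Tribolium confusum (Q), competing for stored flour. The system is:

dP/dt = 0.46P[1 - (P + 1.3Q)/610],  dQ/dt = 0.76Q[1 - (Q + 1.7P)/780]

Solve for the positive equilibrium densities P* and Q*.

P* ≈ 334, Q* ≈ 212

Setting both brackets to zero gives the nullclines P + 1.3Q = 610 and 1.7P + Q = 780.
Substituting Q = 780 - 1.7P into the first: P(1 - 1.3·1.7) = 610 - 1.3·780.
So P* = -404/-1.21 = 334, and then Q* = 780 - 1.7·334 = 212.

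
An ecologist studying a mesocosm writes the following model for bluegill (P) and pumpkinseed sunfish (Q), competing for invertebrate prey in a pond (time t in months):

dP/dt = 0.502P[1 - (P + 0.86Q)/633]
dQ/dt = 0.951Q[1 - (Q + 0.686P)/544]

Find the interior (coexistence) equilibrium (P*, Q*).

Setting both brackets to zero gives the nullclines P + 0.86Q = 633 and 0.686P + Q = 544.
Substituting Q = 544 - 0.686P into the first: P(1 - 0.86·0.686) = 633 - 0.86·544.
So P* = 165/0.41 = 403, and then Q* = 544 - 0.686·403 = 268.

P* ≈ 403, Q* ≈ 268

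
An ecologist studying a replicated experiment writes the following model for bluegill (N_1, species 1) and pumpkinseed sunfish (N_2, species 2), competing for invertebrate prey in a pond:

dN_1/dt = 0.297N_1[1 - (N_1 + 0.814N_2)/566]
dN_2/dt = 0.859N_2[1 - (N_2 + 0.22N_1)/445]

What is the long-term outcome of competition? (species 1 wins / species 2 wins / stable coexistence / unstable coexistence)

stable coexistence

Compare the nullcline intercepts: K1/α12 = 566/0.814 = 695 > K2 = 445; K2/α21 = 445/0.22 = 2020 > K1 = 566.
Since both inequalities hold, each species can invade when rare, so the interior equilibrium is stable.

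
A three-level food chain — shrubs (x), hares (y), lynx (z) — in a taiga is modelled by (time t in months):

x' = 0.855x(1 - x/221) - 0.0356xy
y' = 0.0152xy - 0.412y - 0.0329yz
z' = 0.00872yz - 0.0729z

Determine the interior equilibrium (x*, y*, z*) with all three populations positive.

x* ≈ 144, y* ≈ 8.36, z* ≈ 54

From dz/dt = 0: 0.00872y* = 0.0729, so y* = 8.36.
From dx/dt = 0: 0.855(1 - x*/221) = 0.0356·8.36, giving x* = 221·(1 - 0.348) = 144.
From dy/dt = 0: 0.0152·144 - 0.412 = 0.0329z*, so z* = 1.78/0.0329 = 54.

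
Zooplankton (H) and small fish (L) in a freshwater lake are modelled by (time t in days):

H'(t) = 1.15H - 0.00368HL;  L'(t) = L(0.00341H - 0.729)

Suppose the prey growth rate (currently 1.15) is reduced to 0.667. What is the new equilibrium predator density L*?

L* ≈ 181

At the interior fixed point, setting dH/dt = 0 with H > 0 fixes L* = (prey growth rate)/(HL coefficient) — independent of the other coefficients.
With the change, L* = 0.667/0.00368 = 181; it falls from 312.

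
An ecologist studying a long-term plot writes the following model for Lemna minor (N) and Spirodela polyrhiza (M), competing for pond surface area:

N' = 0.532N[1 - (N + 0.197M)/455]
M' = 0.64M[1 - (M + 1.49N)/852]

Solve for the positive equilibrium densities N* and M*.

N* ≈ 406, M* ≈ 246

Setting both brackets to zero gives the nullclines N + 0.197M = 455 and 1.49N + M = 852.
Substituting M = 852 - 1.49N into the first: N(1 - 0.197·1.49) = 455 - 0.197·852.
So N* = 287/0.706 = 406, and then M* = 852 - 1.49·406 = 246.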